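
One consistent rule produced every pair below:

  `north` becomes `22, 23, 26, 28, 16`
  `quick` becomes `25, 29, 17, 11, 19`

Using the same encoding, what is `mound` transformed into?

21, 23, 29, 22, 12

n is letter #14 and maps to 22: an offset of 8. The number is (letter's place in the alphabet, a=1) + 8.
On mound: m=13→21, o=15→23, u=21→29, n=14→22, d=4→12.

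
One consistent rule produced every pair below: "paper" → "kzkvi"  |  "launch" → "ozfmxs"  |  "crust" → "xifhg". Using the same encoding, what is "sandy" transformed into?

Each pair mirrors across the alphabet (p↔k, a↔z, p↔k): positions sum to 25. Letters are reflected about the middle of the alphabet (position → 25−position): Atbash.
Applying it to sandy: s↔h, a↔z, n↔m, d↔w, y↔b.

hzmwb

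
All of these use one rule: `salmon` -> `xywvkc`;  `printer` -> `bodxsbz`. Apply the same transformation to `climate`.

The word is reversed, then every letter is shifted forward by 10.
Applying it to climate: reverse → etamilc; then shift: e+10=o, t+10=d, a+10=k, m+10=w, i+10=s, l+10=v, c+10=m.

odkwsvm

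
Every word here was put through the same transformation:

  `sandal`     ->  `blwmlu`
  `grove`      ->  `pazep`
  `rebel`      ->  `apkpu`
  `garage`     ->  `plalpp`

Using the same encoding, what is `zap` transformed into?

ily

The shift depends on letter class: consonant s→b is +9, but vowel a→l is +11. The rule splits by letter class: vowels +11, consonants +9.
Applying it to zap: z(cons)+9=i, a(vowel)+11=l, p(cons)+9=y.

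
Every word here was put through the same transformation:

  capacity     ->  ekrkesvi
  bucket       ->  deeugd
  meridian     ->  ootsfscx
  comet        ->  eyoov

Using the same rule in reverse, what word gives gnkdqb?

The shifts repeat in a cycle of length 2: positions 0,1,… shift by +2, +10, then the pattern repeats.
Undoing it on gnkdqb: g−2=e, n−10=d, k−2=i, d−10=t, q−2=o, b−10=r.

editor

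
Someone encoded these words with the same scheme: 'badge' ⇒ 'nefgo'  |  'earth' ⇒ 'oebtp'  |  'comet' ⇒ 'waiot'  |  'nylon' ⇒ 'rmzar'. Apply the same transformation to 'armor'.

b(1)→n(13) and a(0)→e(4) fit y≡9x+4 (mod 26); the inverse of 9 mod 26 is 3. This is an affine cipher: with a=0,…,z=25, each position x becomes (9x+4) mod 26.
Applying it to armor: a(0)→9·0+4≡4=e; r(17)→9·17+4≡1=b; m(12)→9·12+4≡8=i; o(14)→9·14+4≡0=a; r(17)→9·17+4≡1=b (all mod 26).

ebiab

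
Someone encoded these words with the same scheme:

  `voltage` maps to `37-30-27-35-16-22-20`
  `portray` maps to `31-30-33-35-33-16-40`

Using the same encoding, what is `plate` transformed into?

31-27-16-35-20

v is letter #22 and maps to 37: an offset of 15. Letters become their 1-based position plus 15 (so a→16, b→17, …).
On plate: p=16→31, l=12→27, a=1→16, t=20→35, e=5→20.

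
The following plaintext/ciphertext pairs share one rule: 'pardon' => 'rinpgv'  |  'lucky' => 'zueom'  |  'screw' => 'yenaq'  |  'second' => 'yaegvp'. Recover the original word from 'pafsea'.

Each letter's alphabet position (a=0..z=25) is mapped through 11·x+8 mod 26 — an affine cipher.
Reversing it on pafsea: p(15)→19·(15−8)≡3=d; a(0)→19·(0−8)≡4=e; f(5)→19·(5−8)≡21=v; s(18)→19·(18−8)≡8=i; e(4)→19·(4−8)≡2=c; a(0)→19·(0−8)≡4=e (all mod 26).

device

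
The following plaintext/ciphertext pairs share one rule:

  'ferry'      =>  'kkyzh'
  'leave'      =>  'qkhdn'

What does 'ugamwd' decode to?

In ferry: f→k is +5, e→k is +6, r→y is +7, r→z is +8 — the shift increases by 1 each position. The shift increases by 1 at each position, starting from +5: 5, 6, 7, ….
Undoing it on ugamwd: u−5=p, g−6=a, a−7=t, m−8=e, w−9=n, d−10=t.

patent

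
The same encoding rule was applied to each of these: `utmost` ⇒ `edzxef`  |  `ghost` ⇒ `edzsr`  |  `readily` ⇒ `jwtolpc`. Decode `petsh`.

white

The output letters match the input read backwards, each shifted +11: utmost reversed is tsomtu. Read the word backwards and shift each letter +11.
Decoding petsh: shift back: p−11=e, e−11=t, t−11=i, s−11=h, h−11=w → etihw; then reverse → white.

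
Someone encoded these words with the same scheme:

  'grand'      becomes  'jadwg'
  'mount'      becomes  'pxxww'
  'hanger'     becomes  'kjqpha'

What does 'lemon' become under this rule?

Shifts by position in grand: pos 0: g→j (+3), pos 1: r→a (+9), pos 2: a→d (+3), pos 3: n→w (+9) — repeating every 2. A repeating key of period 2 is used — shifts +3, +9 over and over.
Applying it to lemon: l+3=o, e+9=n, m+3=p, o+9=x, n+3=q.

onpxq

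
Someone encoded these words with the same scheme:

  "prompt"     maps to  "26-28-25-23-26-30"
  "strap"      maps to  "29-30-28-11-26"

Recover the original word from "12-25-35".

boy

Each letter is replaced by its alphabet position (a=1..z=26) + 10.
Reversing it on 12-25-35: 12→(12−10)÷1=2=b, 25→(25−10)÷1=15=o, 35→(35−10)÷1=25=y.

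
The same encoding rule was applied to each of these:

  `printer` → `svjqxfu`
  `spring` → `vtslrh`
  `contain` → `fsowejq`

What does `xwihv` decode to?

usher

The shifts repeat in a cycle of length 3: positions 0,1,… shift by +3, +4, +1, then the pattern repeats.
Reversing it on xwihv: x−3=u, w−4=s, i−1=h, h−3=e, v−4=r.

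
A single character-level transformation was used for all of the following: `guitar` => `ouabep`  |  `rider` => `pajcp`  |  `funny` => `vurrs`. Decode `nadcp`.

g(6)→o(14) and u(20)→u(20) fit y≡19x+4 (mod 26); the inverse of 19 mod 26 is 11. Each letter's alphabet position (a=0..z=25) is mapped through 19·x+4 mod 26 — an affine cipher.
Decoding nadcp: n(13)→11·(13−4)≡21=v; a(0)→11·(0−4)≡8=i; d(3)→11·(3−4)≡15=p; c(2)→11·(2−4)≡4=e; p(15)→11·(15−4)≡17=r (all mod 26).

viper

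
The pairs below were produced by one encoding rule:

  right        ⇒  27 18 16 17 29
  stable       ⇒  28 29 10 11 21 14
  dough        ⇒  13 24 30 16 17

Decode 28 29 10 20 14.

r is letter #18 and maps to 27: an offset of 9. The number is (letter's place in the alphabet, a=1) + 9.
Decoding 28 29 10 20 14: 28→(28−9)÷1=19=s, 29→(29−9)÷1=20=t, 10→(10−9)÷1=1=a, 20→(20−9)÷1=11=k, 14→(14−9)÷1=5=e.

stake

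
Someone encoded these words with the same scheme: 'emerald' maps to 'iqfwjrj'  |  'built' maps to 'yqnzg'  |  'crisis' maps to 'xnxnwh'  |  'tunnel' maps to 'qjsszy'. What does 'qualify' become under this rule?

dknqfzv

Read the word backwards and shift each letter +5.
On qualify: reverse → yfilauq; then shift: y+5=d, f+5=k, i+5=n, l+5=q, a+5=f, u+5=z, q+5=v.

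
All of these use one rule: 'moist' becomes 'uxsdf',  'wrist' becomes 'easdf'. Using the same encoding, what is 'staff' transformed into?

In moist: m→u is +8, o→x is +9, i→s is +10, s→d is +11 — the shift increases by 1 each position. Letter i (0-indexed) is shifted by i+8, so successive shifts are 8, 9, 10, ….
Applying it to staff: s+8=a, t+9=c, a+10=k, f+11=q, f+12=r.

ackqr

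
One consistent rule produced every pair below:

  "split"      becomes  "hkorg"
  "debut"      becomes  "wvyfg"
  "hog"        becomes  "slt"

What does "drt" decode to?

Each pair mirrors across the alphabet (s↔h, p↔k, l↔o): positions sum to 25. Letters are reflected about the middle of the alphabet (position → 25−position): Atbash.
Undoing it on drt: d↔w, r↔i, t↔g.

wig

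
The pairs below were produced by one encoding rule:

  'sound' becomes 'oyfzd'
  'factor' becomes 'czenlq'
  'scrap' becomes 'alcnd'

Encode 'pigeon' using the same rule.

The output letters match the input read backwards, each shifted +11: sound reversed is dnuos. The word is reversed, then every letter is shifted forward by 11.
On pigeon: reverse → noegip; then shift: n+11=y, o+11=z, e+11=p, g+11=r, i+11=t, p+11=a.

yzprta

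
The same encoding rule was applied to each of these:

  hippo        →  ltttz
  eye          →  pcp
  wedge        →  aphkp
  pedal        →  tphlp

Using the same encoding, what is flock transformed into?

The shift depends on letter class: consonant h→l is +4, but vowel i→t is +11. The rule splits by letter class: vowels +11, consonants +4.
On flock: f(cons)+4=j, l(cons)+4=p, o(vowel)+11=z, c(cons)+4=g, k(cons)+4=o.

jpzgo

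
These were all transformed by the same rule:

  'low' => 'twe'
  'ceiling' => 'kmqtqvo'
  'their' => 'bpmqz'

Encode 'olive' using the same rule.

wtqdm

Every letter moves 8 places later in the alphabet, wrapping around z→a.
For olive: o+8=w, l+8=t, i+8=q, v+8=d, e+8=m.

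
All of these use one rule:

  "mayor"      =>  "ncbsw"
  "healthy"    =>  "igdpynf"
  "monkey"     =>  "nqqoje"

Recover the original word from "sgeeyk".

rebate

In mayor: m→n is +1, a→c is +2, y→b is +3, o→s is +4 — the shift increases by 1 each position. The shift increases by 1 at each position, starting from +1: 1, 2, 3, ….
Undoing it on sgeeyk: s−1=r, g−2=e, e−3=b, e−4=a, y−5=t, k−6=e.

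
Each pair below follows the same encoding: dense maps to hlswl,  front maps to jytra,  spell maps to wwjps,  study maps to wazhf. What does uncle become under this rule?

It's a Vigenère-style cipher with numeric key [4,7,5]: position i shifts by key[i mod 3].
For uncle: u+4=y, n+7=u, c+5=h, l+4=p, e+7=l.

yuhpl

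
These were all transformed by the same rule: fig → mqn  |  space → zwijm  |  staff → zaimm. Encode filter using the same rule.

mqsamy

The shift depends on letter class: consonant f→m is +7, but vowel i→q is +8. Vowels shift forward by 8 and consonants shift forward by 7.
On filter: f(cons)+7=m, i(vowel)+8=q, l(cons)+7=s, t(cons)+7=a, e(vowel)+8=m, r(cons)+7=y.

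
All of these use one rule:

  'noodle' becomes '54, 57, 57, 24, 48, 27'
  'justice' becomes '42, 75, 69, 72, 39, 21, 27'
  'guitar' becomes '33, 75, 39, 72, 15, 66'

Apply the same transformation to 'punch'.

n(#14)→54 and o(#15)→57: differences scale by 3, so n = 3·pos + 12. The formula is n = 3×(alphabet index, a=1) + 12.
For punch: p=16→60, u=21→75, n=14→54, c=3→21, h=8→36.

60, 75, 54, 21, 36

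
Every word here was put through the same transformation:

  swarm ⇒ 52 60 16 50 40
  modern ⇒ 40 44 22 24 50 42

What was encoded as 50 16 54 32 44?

ratio

s(#19)→52 and w(#23)→60: differences scale by 2, so n = 2·pos + 14. Each letter becomes 2×(its alphabet position, a=1..z=26) + 14.
Reversing it on 50 16 54 32 44: 50→(50−14)÷2=18=r, 16→(16−14)÷2=1=a, 54→(54−14)÷2=20=t, 32→(32−14)÷2=9=i, 44→(44−14)÷2=15=o.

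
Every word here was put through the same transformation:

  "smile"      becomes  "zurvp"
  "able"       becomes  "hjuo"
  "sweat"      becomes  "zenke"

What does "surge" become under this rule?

zcaqp

In smile: s→z is +7, m→u is +8, i→r is +9, l→v is +10 — the shift increases by 1 each position. The shift increases by 1 at each position, starting from +7: 7, 8, 9, ….
Applying it to surge: s+7=z, u+8=c, r+9=a, g+10=q, e+11=p.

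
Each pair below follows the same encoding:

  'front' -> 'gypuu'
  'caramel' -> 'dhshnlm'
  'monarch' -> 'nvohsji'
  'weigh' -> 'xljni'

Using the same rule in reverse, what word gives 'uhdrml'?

tackle

Shifts by position in front: pos 0: f→g (+1), pos 1: r→y (+7), pos 2: o→p (+1), pos 3: n→u (+7) — repeating every 2. It's a Vigenère-style cipher with numeric key [1,7]: position i shifts by key[i mod 2].
Undoing it on uhdrml: u−1=t, h−7=a, d−1=c, r−7=k, m−1=l, l−7=e.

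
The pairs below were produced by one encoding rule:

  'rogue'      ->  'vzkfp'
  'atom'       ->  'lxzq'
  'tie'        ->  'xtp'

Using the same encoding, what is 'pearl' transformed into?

tplvp

The shift depends on letter class: consonant r→v is +4, but vowel o→z is +11. The rule splits by letter class: vowels +11, consonants +4.
Applying it to pearl: p(cons)+4=t, e(vowel)+11=p, a(vowel)+11=l, r(cons)+4=v, l(cons)+4=p.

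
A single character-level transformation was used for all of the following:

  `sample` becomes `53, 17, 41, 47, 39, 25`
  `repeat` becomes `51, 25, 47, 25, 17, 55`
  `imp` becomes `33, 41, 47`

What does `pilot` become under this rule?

s(#19)→53 and a(#1)→17: differences scale by 2, so n = 2·pos + 15. With a=1..z=26, the number is 2·pos + 15.
Applying it to pilot: p=16→47, i=9→33, l=12→39, o=15→45, t=20→55.

47, 33, 39, 45, 55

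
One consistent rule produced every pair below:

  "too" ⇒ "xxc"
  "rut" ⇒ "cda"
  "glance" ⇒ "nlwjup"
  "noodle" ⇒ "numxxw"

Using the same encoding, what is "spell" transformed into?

uunyb

Read the word backwards and shift each letter +9.
On spell: reverse → lleps; then shift: l+9=u, l+9=u, e+9=n, p+9=y, s+9=b.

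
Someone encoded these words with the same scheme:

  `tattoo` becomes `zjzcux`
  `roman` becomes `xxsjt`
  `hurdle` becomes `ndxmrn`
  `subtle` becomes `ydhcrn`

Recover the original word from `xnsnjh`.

Shifts by position in tattoo: pos 0: t→z (+6), pos 1: a→j (+9), pos 2: t→z (+6), pos 3: t→c (+9) — repeating every 2. It's a Vigenère-style cipher with numeric key [6,9]: position i shifts by key[i mod 2].
Undoing it on xnsnjh: x−6=r, n−9=e, s−6=m, n−9=e, j−6=d, h−9=y.

remedy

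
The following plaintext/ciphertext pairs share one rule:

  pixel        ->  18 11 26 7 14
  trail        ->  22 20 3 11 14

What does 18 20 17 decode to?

p is letter #16 and maps to 18: an offset of 2. Letters become their 1-based position plus 2 (so a→3, b→4, …).
Reversing it on 18 20 17: 18→(18−2)÷1=16=p, 20→(20−2)÷1=18=r, 17→(17−2)÷1=15=o.

pro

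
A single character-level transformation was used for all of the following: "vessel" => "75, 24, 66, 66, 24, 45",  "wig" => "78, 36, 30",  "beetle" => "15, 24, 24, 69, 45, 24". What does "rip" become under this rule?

v(#22)→75 and e(#5)→24: differences scale by 3, so n = 3·pos + 9. The formula is n = 3×(alphabet index, a=1) + 9.
For rip: r=18→63, i=9→36, p=16→57.

63, 36, 57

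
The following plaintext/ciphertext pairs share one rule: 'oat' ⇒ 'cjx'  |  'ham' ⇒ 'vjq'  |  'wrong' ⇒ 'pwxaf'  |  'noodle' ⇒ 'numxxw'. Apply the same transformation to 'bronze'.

Two steps: reverse the string, then apply a Caesar shift of +9.
For bronze: reverse → eznorb; then shift: e+9=n, z+9=i, n+9=w, o+9=x, r+9=a, b+9=k.

niwxak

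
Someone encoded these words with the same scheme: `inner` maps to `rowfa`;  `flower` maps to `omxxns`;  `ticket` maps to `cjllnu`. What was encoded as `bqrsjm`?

It's a Vigenère-style cipher with numeric key [9,1]: position i shifts by key[i mod 2].
Decoding bqrsjm: b−9=s, q−1=p, r−9=i, s−1=r, j−9=a, m−1=l.

spiral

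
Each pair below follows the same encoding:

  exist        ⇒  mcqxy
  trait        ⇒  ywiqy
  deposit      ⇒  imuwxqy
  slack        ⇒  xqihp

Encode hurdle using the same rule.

The shift depends on letter class: consonant x→c is +5, but vowel e→m is +8. Vowels shift forward by 8 and consonants shift forward by 5.
For hurdle: h(cons)+5=m, u(vowel)+8=c, r(cons)+5=w, d(cons)+5=i, l(cons)+5=q, e(vowel)+8=m.

mcwiqm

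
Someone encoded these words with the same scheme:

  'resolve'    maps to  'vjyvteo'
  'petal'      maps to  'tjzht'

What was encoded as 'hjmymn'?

degree

In resolve: r→v is +4, e→j is +5, s→y is +6, o→v is +7 — the shift increases by 1 each position. Each letter shifts forward by (position + 4), i.e. 4, 5, 6, … — the shift grows by one for each successive letter.
Decoding hjmymn: h−4=d, j−5=e, m−6=g, y−7=r, m−8=e, n−9=e.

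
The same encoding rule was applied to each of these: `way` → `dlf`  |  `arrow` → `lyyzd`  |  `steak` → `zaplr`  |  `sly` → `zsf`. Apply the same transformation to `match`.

The shift depends on letter class: consonant w→d is +7, but vowel a→l is +11. Two shifts are in play — +11 for a/e/i/o/u, +7 for every other letter.
Applying it to match: m(cons)+7=t, a(vowel)+11=l, t(cons)+7=a, c(cons)+7=j, h(cons)+7=o.

tlajo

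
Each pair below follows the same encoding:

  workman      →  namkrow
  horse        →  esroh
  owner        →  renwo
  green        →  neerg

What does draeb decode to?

beard

It's just the letters in reverse order.
Decoding draeb: then reverse → beard.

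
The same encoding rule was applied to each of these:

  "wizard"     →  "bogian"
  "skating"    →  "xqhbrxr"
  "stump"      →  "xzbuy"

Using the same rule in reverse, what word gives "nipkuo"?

In wizard: w→b is +5, i→o is +6, z→g is +7, a→i is +8 — the shift increases by 1 each position. The shift increases by 1 at each position, starting from +5: 5, 6, 7, ….
Reversing it on nipkuo: n−5=i, i−6=c, p−7=i, k−8=c, u−9=l, o−10=e.

icicle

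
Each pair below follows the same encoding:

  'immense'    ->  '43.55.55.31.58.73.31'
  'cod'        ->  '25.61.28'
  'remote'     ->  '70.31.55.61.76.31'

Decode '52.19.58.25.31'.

lance

i(#9)→43 and m(#13)→55: differences scale by 3, so n = 3·pos + 16. The formula is n = 3×(alphabet index, a=1) + 16.
Undoing it on 52.19.58.25.31: 52→(52−16)÷3=12=l, 19→(19−16)÷3=1=a, 58→(58−16)÷3=14=n, 25→(25−16)÷3=3=c, 31→(31−16)÷3=5=e.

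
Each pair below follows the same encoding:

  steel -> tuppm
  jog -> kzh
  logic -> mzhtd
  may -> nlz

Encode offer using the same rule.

zggps

Vowels shift forward by 11 and consonants shift forward by 1.
For offer: o(vowel)+11=z, f(cons)+1=g, f(cons)+1=g, e(vowel)+11=p, r(cons)+1=s.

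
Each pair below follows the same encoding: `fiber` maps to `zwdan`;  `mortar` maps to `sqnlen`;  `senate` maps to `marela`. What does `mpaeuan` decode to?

speaker

f(5)→z(25) and i(8)→w(22) fit y≡25x+4 (mod 26); the inverse of 25 mod 26 is 25. Treating letters as 0–25, the rule is x ↦ 25x + 4 (mod 26).
Reversing it on mpaeuan: m(12)→25·(12−4)≡18=s; p(15)→25·(15−4)≡15=p; a(0)→25·(0−4)≡4=e; e(4)→25·(4−4)≡0=a; u(20)→25·(20−4)≡10=k; a(0)→25·(0−4)≡4=e; n(13)→25·(13−4)≡17=r (all mod 26).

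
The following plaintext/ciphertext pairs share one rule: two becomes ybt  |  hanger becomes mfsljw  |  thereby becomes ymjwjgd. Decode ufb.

paw

Compare letters: t→y is +5, w→b is +5, o→t is +5 — a constant shift. Every letter moves 5 places later in the alphabet, wrapping around z→a.
Decoding ufb: u−5=p, f−5=a, b−5=w.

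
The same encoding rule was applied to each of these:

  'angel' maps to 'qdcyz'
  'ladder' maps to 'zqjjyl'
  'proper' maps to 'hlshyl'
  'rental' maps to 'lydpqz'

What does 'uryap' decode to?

Each letter's alphabet position (a=0..z=25) is mapped through 15·x+16 mod 26 — an affine cipher.
Decoding uryap: u(20)→7·(20−16)≡2=c; r(17)→7·(17−16)≡7=h; y(24)→7·(24−16)≡4=e; a(0)→7·(0−16)≡18=s; p(15)→7·(15−16)≡19=t (all mod 26).

chest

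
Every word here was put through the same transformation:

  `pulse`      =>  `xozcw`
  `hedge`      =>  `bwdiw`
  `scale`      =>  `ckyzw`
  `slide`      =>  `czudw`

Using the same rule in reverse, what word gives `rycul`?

p(15)→x(23) and u(20)→o(14) fit y≡19x+24 (mod 26); the inverse of 19 mod 26 is 11. Treating letters as 0–25, the rule is x ↦ 19x + 24 (mod 26).
Undoing it on rycul: r(17)→11·(17−24)≡1=b; y(24)→11·(24−24)≡0=a; c(2)→11·(2−24)≡18=s; u(20)→11·(20−24)≡8=i; l(11)→11·(11−24)≡13=n (all mod 26).

basin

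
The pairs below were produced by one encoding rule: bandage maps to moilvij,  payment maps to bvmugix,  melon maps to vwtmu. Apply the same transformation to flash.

paitn

The output letters match the input read backwards, each shifted +8: bandage reversed is egadnab. Two steps: reverse the string, then apply a Caesar shift of +8.
For flash: reverse → hsalf; then shift: h+8=p, s+8=a, a+8=i, l+8=t, f+8=n.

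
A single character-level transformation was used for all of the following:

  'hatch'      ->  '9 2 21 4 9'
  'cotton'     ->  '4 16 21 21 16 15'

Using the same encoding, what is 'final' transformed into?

h is letter #8 and maps to 9: an offset of 1. Each letter is replaced by its alphabet position (a=1..z=26) + 1.
Applying it to final: f=6→7, i=9→10, n=14→15, a=1→2, l=12→13.

7 10 15 2 13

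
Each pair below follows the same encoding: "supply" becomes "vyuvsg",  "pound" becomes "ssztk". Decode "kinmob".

height

Each letter shifts forward by (position + 3), i.e. 3, 4, 5, … — the shift grows by one for each successive letter.
Decoding kinmob: k−3=h, i−4=e, n−5=i, m−6=g, o−7=h, b−8=t.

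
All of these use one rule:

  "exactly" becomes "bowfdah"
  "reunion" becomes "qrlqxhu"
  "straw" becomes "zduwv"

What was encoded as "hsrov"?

slope

The output letters match the input read backwards, each shifted +3: exactly reversed is yltcaxe. Two steps: reverse the string, then apply a Caesar shift of +3.
Undoing it on hsrov: shift back: h−3=e, s−3=p, r−3=o, o−3=l, v−3=s → epols; then reverse → slope.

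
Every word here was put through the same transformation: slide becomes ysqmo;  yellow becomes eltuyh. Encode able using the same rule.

In slide: s→y is +6, l→s is +7, i→q is +8, d→m is +9 — the shift increases by 1 each position. Each letter shifts forward by (position + 6), i.e. 6, 7, 8, … — the shift grows by one for each successive letter.
Applying it to able: a+6=g, b+7=i, l+8=t, e+9=n.

gitn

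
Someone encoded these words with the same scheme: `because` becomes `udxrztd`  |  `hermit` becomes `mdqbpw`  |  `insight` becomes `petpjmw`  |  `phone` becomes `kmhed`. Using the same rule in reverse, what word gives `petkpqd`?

b(1)→u(20) and e(4)→d(3) fit y≡3x+17 (mod 26); the inverse of 3 mod 26 is 9. Each letter's alphabet position (a=0..z=25) is mapped through 3·x+17 mod 26 — an affine cipher.
Undoing it on petkpqd: p(15)→9·(15−17)≡8=i; e(4)→9·(4−17)≡13=n; t(19)→9·(19−17)≡18=s; k(10)→9·(10−17)≡15=p; p(15)→9·(15−17)≡8=i; q(16)→9·(16−17)≡17=r; d(3)→9·(3−17)≡4=e (all mod 26).

inspire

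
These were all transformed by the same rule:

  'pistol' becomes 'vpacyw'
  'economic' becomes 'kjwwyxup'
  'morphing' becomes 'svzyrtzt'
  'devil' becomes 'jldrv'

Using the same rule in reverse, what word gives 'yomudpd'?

shelter

Letter i (0-indexed) is shifted by i+6, so successive shifts are 6, 7, 8, ….
Undoing it on yomudpd: y−6=s, o−7=h, m−8=e, u−9=l, d−10=t, p−11=e, d−12=r.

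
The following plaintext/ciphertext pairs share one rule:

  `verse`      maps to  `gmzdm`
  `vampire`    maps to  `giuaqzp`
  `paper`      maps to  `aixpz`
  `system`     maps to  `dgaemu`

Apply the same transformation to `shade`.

dpiom

Shifts by position in verse: pos 0: v→g (+11), pos 1: e→m (+8), pos 2: r→z (+8), pos 3: s→d (+11), pos 4: e→m (+8) — repeating every 3. It's a Vigenère-style cipher with numeric key [11,8,8]: position i shifts by key[i mod 3].
For shade: s+11=d, h+8=p, a+8=i, d+11=o, e+8=m.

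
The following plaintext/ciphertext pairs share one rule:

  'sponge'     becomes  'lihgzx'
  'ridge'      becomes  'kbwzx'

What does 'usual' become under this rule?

Compare letters: s→l is +19, p→i is +19, o→h is +19 — a constant shift. This is a Caesar cipher with shift 19.
Applying it to usual: u+19=n, s+19=l, u+19=n, a+19=t, l+19=e.

nlnte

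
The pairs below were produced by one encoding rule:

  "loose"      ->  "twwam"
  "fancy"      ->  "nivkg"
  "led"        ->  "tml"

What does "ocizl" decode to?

guard

This is a Caesar cipher with shift 8.
Undoing it on ocizl: o−8=g, c−8=u, i−8=a, z−8=r, l−8=d.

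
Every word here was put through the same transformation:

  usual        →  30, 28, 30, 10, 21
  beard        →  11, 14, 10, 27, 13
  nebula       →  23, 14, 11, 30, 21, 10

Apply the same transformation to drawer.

Letters become their 1-based position plus 9 (so a→10, b→11, …).
Applying it to drawer: d=4→13, r=18→27, a=1→10, w=23→32, e=5→14, r=18→27.

13, 27, 10, 32, 14, 27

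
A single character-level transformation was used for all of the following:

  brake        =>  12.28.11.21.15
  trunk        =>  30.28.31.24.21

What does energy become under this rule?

b is letter #2 and maps to 12: an offset of 10. Letters become their 1-based position plus 10 (so a→11, b→12, …).
On energy: e=5→15, n=14→24, e=5→15, r=18→28, g=7→17, y=25→35.

15.24.15.28.17.35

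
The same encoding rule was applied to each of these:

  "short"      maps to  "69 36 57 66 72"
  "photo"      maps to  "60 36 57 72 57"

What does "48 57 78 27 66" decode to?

s(#19)→69 and h(#8)→36: differences scale by 3, so n = 3·pos + 12. Each letter becomes 3×(its alphabet position, a=1..z=26) + 12.
Undoing it on 48 57 78 27 66: 48→(48−12)÷3=12=l, 57→(57−12)÷3=15=o, 78→(78−12)÷3=22=v, 27→(27−12)÷3=5=e, 66→(66−12)÷3=18=r.

lover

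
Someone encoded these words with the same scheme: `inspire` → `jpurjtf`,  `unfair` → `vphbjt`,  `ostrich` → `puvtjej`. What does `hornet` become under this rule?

jptpfv

The shift depends on letter class: consonant n→p is +2, but vowel i→j is +1. Vowels shift forward by 1 and consonants shift forward by 2.
Applying it to hornet: h(cons)+2=j, o(vowel)+1=p, r(cons)+2=t, n(cons)+2=p, e(vowel)+1=f, t(cons)+2=v.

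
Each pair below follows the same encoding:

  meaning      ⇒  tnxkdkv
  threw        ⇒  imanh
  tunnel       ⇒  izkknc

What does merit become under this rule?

tnadi

Each letter's alphabet position (a=0..z=25) is mapped through 17·x+23 mod 26 — an affine cipher.
For merit: m(12)→17·12+23≡19=t; e(4)→17·4+23≡13=n; r(17)→17·17+23≡0=a; i(8)→17·8+23≡3=d; t(19)→17·19+23≡8=i (all mod 26).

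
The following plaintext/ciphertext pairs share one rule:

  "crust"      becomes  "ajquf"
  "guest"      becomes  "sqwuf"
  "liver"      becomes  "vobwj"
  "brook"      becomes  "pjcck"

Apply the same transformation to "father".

hefdwj

c(2)→a(0) and r(17)→j(9) fit y≡11x+4 (mod 26); the inverse of 11 mod 26 is 19. This is an affine cipher: with a=0,…,z=25, each position x becomes (11x+4) mod 26.
For father: f(5)→11·5+4≡7=h; a(0)→11·0+4≡4=e; t(19)→11·19+4≡5=f; h(7)→11·7+4≡3=d; e(4)→11·4+4≡22=w; r(17)→11·17+4≡9=j (all mod 26).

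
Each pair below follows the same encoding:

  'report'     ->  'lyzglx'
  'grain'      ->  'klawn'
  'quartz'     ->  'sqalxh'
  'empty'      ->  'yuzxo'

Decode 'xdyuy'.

Each letter's alphabet position (a=0..z=25) is mapped through 19·x+0 mod 26 — an affine cipher.
Reversing it on xdyuy: x(23)→11·(23−0)≡19=t; d(3)→11·(3−0)≡7=h; y(24)→11·(24−0)≡4=e; u(20)→11·(20−0)≡12=m; y(24)→11·(24−0)≡4=e (all mod 26).

theme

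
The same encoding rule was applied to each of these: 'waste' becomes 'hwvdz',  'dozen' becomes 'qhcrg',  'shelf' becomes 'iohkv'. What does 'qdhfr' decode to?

The output letters match the input read backwards, each shifted +3: waste reversed is etsaw. Two steps: reverse the string, then apply a Caesar shift of +3.
Decoding qdhfr: shift back: q−3=n, d−3=a, h−3=e, f−3=c, r−3=o → naeco; then reverse → ocean.

ocean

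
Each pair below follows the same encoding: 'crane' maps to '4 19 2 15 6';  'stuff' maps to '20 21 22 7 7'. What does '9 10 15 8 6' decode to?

hinge

c is letter #3 and maps to 4: an offset of 1. Each letter is replaced by its alphabet position (a=1..z=26) + 1.
Undoing it on 9 10 15 8 6: 9→(9−1)÷1=8=h, 10→(10−1)÷1=9=i, 15→(15−1)÷1=14=n, 8→(8−1)÷1=7=g, 6→(6−1)÷1=5=e.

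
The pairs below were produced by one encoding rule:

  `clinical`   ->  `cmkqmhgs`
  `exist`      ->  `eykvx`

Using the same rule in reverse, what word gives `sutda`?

The shift increases by 1 at each position, starting from +0: 0, 1, 2, ….
Decoding sutda: s−0=s, u−1=t, t−2=r, d−3=a, a−4=w.

straw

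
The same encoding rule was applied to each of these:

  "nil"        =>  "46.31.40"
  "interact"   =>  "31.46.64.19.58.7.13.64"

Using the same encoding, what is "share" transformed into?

61.28.7.58.19

Each letter becomes 3×(its alphabet position, a=1..z=26) + 4.
On share: s=19→61, h=8→28, a=1→7, r=18→58, e=5→19.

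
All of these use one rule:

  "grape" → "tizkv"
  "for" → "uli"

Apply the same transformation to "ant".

zmg

This is the alphabet-reversal cipher (Atbash): a becomes z, b becomes y, etc.
For ant: a↔z, n↔m, t↔g.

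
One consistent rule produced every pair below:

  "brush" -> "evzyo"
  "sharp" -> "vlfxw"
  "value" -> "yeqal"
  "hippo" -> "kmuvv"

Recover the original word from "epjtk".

blend

The shift increases by 1 at each position, starting from +3: 3, 4, 5, ….
Undoing it on epjtk: e−3=b, p−4=l, j−5=e, t−6=n, k−7=d.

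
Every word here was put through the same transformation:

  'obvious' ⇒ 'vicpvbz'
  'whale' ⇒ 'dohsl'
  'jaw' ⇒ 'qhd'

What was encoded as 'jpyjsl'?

circle

Compare letters: o→v is +7, b→i is +7, v→c is +7 — a constant shift. This is a Caesar cipher with shift 7.
Decoding jpyjsl: j−7=c, p−7=i, y−7=r, j−7=c, s−7=l, l−7=e.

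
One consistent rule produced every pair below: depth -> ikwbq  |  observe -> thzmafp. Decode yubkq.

touch

In depth: d→i is +5, e→k is +6, p→w is +7, t→b is +8 — the shift increases by 1 each position. Each letter shifts forward by (position + 5), i.e. 5, 6, 7, … — the shift grows by one for each successive letter.
Undoing it on yubkq: y−5=t, u−6=o, b−7=u, k−8=c, q−9=h.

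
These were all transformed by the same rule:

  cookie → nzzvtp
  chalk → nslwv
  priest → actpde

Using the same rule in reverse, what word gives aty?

Compare letters: c→n is +11, o→z is +11, o→z is +11 — a constant shift. This is a Caesar cipher with shift 11.
Decoding aty: a−11=p, t−11=i, y−11=n.

pin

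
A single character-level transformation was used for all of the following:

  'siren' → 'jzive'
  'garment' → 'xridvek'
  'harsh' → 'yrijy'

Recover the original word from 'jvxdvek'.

segment

Each letter is shifted forward by 17 in the alphabet (a Caesar shift of +17).
Decoding jvxdvek: j−17=s, v−17=e, x−17=g, d−17=m, v−17=e, e−17=n, k−17=t.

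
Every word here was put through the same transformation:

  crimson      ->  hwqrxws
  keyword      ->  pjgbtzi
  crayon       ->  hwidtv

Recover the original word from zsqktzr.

uniform

Shifts by position in crimson: pos 0: c→h (+5), pos 1: r→w (+5), pos 2: i→q (+8), pos 3: m→r (+5), pos 4: s→x (+5), pos 5: o→w (+8) — repeating every 3. It's a Vigenère-style cipher with numeric key [5,5,8]: position i shifts by key[i mod 3].
Decoding zsqktzr: z−5=u, s−5=n, q−8=i, k−5=f, t−5=o, z−8=r, r−5=m.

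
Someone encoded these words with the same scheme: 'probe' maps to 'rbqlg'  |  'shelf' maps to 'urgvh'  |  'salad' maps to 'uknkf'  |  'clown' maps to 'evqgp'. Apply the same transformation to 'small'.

Shifts by position in probe: pos 0: p→r (+2), pos 1: r→b (+10), pos 2: o→q (+2), pos 3: b→l (+10) — repeating every 2. The shifts repeat in a cycle of length 2: positions 0,1,… shift by +2, +10, then the pattern repeats.
On small: s+2=u, m+10=w, a+2=c, l+10=v, l+2=n.

uwcvn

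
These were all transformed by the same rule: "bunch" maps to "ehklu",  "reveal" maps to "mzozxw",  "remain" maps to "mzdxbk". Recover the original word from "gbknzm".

finger

This is an affine cipher: with a=0,…,z=25, each position x becomes (7x+23) mod 26.
Reversing it on gbknzm: g(6)→15·(6−23)≡5=f; b(1)→15·(1−23)≡8=i; k(10)→15·(10−23)≡13=n; n(13)→15·(13−23)≡6=g; z(25)→15·(25−23)≡4=e; m(12)→15·(12−23)≡17=r (all mod 26).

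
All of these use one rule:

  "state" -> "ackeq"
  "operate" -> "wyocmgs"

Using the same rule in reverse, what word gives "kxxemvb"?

In state: s→a is +8, t→c is +9, a→k is +10, t→e is +11 — the shift increases by 1 each position. Letter i (0-indexed) is shifted by i+8, so successive shifts are 8, 9, 10, ….
Reversing it on kxxemvb: k−8=c, x−9=o, x−10=n, e−11=t, m−12=a, v−13=i, b−14=n.

contain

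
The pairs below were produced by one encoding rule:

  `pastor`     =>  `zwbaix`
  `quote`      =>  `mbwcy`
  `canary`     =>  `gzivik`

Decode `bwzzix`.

parrot

The output letters match the input read backwards, each shifted +8: pastor reversed is rotsap. The word is reversed, then every letter is shifted forward by 8.
Undoing it on bwzzix: shift back: b−8=t, w−8=o, z−8=r, z−8=r, i−8=a, x−8=p → torrap; then reverse → parrot.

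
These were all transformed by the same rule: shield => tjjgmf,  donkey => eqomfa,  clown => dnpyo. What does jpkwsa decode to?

The shifts repeat in a cycle of length 2: positions 0,1,… shift by +1, +2, then the pattern repeats.
Reversing it on jpkwsa: j−1=i, p−2=n, k−1=j, w−2=u, s−1=r, a−2=y.

injury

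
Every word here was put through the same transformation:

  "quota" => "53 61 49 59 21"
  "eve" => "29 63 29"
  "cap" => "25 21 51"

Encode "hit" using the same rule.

q(#17)→53 and u(#21)→61: differences scale by 2, so n = 2·pos + 19. The formula is n = 2×(alphabet index, a=1) + 19.
For hit: h=8→35, i=9→37, t=20→59.

35 37 59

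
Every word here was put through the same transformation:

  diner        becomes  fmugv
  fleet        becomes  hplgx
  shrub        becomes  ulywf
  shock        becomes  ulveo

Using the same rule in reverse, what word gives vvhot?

Shifts by position in diner: pos 0: d→f (+2), pos 1: i→m (+4), pos 2: n→u (+7), pos 3: e→g (+2), pos 4: r→v (+4) — repeating every 3. A repeating key of period 3 is used — shifts +2, +4, +7 over and over.
Reversing it on vvhot: v−2=t, v−4=r, h−7=a, o−2=m, t−4=p.

tramp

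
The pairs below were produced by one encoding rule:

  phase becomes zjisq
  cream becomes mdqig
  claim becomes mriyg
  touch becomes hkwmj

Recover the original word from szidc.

p(15)→z(25) and h(7)→j(9) fit y≡15x+8 (mod 26); the inverse of 15 mod 26 is 7. Each letter's alphabet position (a=0..z=25) is mapped through 15·x+8 mod 26 — an affine cipher.
Undoing it on szidc: s(18)→7·(18−8)≡18=s; z(25)→7·(25−8)≡15=p; i(8)→7·(8−8)≡0=a; d(3)→7·(3−8)≡17=r; c(2)→7·(2−8)≡10=k (all mod 26).

spark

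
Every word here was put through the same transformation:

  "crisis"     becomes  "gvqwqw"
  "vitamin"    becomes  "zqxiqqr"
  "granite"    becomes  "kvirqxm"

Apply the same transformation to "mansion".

The shift depends on letter class: consonant c→g is +4, but vowel i→q is +8. Vowels shift forward by 8 and consonants shift forward by 4.
For mansion: m(cons)+4=q, a(vowel)+8=i, n(cons)+4=r, s(cons)+4=w, i(vowel)+8=q, o(vowel)+8=w, n(cons)+4=r.

qirwqwr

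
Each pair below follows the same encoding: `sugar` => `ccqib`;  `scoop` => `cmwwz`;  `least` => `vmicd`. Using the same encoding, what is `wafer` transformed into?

The shift depends on letter class: consonant s→c is +10, but vowel u→c is +8. The rule splits by letter class: vowels +8, consonants +10.
On wafer: w(cons)+10=g, a(vowel)+8=i, f(cons)+10=p, e(vowel)+8=m, r(cons)+10=b.

gipmb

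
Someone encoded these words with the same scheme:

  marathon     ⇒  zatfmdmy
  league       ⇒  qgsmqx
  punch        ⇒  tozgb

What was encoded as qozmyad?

romance

The output letters match the input read backwards, each shifted +12: marathon reversed is nohtaram. Read the word backwards and shift each letter +12.
Undoing it on qozmyad: shift back: q−12=e, o−12=c, z−12=n, m−12=a, y−12=m, a−12=o, d−12=r → ecnamor; then reverse → romance.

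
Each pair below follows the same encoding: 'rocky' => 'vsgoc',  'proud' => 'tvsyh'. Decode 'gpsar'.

clown

Compare letters: r→v is +4, o→s is +4, c→g is +4 — a constant shift. This is a Caesar cipher with shift 4.
Reversing it on gpsar: g−4=c, p−4=l, s−4=o, a−4=w, r−4=n.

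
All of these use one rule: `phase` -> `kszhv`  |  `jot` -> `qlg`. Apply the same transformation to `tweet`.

Each pair mirrors across the alphabet (p↔k, h↔s, a↔z): positions sum to 25. This is the alphabet-reversal cipher (Atbash): a becomes z, b becomes y, etc.
On tweet: t↔g, w↔d, e↔v, e↔v, t↔g.

gdvvg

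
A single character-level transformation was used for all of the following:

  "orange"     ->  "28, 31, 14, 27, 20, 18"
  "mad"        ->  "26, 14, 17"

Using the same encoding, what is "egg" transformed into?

o is letter #15 and maps to 28: an offset of 13. Letters become their 1-based position plus 13 (so a→14, b→15, …).
For egg: e=5→18, g=7→20, g=7→20.

18, 20, 20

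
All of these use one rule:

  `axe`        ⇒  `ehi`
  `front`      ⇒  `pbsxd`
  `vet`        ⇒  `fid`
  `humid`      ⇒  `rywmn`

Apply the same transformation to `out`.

syd

The shift depends on letter class: consonant x→h is +10, but vowel a→e is +4. Two shifts are in play — +4 for a/e/i/o/u, +10 for every other letter.
On out: o(vowel)+4=s, u(vowel)+4=y, t(cons)+10=d.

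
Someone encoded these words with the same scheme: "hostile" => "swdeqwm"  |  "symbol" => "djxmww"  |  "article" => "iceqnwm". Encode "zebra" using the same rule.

The rule splits by letter class: vowels +8, consonants +11.
For zebra: z(cons)+11=k, e(vowel)+8=m, b(cons)+11=m, r(cons)+11=c, a(vowel)+8=i.

kmmci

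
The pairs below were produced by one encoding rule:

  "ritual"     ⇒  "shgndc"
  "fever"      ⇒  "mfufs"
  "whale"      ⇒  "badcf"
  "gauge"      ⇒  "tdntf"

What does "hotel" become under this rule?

axgfc

r(17)→s(18) and i(8)→h(7) fit y≡7x+3 (mod 26); the inverse of 7 mod 26 is 15. Each letter's alphabet position (a=0..z=25) is mapped through 7·x+3 mod 26 — an affine cipher.
On hotel: h(7)→7·7+3≡0=a; o(14)→7·14+3≡23=x; t(19)→7·19+3≡6=g; e(4)→7·4+3≡5=f; l(11)→7·11+3≡2=c (all mod 26).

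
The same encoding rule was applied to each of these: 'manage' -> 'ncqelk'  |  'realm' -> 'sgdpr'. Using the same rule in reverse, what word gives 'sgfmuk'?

recipe

In manage: m→n is +1, a→c is +2, n→q is +3, a→e is +4 — the shift increases by 1 each position. Letter i (0-indexed) is shifted by i+1, so successive shifts are 1, 2, 3, ….
Undoing it on sgfmuk: s−1=r, g−2=e, f−3=c, m−4=i, u−5=p, k−6=e.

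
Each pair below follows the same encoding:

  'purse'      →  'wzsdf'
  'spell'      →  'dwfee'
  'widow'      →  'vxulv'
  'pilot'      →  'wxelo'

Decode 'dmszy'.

p(15)→w(22) and u(20)→z(25) fit y≡11x+13 (mod 26); the inverse of 11 mod 26 is 19. Treating letters as 0–25, the rule is x ↦ 11x + 13 (mod 26).
Decoding dmszy: d(3)→19·(3−13)≡18=s; m(12)→19·(12−13)≡7=h; s(18)→19·(18−13)≡17=r; z(25)→19·(25−13)≡20=u; y(24)→19·(24−13)≡1=b (all mod 26).

shrub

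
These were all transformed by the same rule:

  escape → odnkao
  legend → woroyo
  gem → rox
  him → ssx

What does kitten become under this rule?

The shift depends on letter class: consonant s→d is +11, but vowel e→o is +10. Two shifts are in play — +10 for a/e/i/o/u, +11 for every other letter.
For kitten: k(cons)+11=v, i(vowel)+10=s, t(cons)+11=e, t(cons)+11=e, e(vowel)+10=o, n(cons)+11=y.

vseeoy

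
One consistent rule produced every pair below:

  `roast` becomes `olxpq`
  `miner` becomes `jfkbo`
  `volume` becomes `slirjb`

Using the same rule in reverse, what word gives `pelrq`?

Compare letters: r→o is +23, o→l is +23, a→x is +23 — a constant shift. This is a Caesar cipher with shift 23.
Reversing it on pelrq: p−23=s, e−23=h, l−23=o, r−23=u, q−23=t.

shout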